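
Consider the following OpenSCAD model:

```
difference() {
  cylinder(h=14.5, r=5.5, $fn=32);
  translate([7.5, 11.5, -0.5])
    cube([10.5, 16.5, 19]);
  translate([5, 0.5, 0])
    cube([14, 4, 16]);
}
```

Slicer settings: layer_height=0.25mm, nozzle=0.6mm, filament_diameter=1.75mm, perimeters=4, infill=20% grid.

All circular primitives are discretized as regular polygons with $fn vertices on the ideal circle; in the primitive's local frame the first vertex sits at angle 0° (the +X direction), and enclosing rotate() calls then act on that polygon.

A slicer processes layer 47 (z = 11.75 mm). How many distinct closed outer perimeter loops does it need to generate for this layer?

At z = 11.75 mm: the r=5.5 cylinder contributes a regular 32-gon of circumradius 5.5; the cube at (7.5, 11.5) is present — its section is the full 10.5×16.5 rectangle; the cube at (5, 0.5) (footprint 14×4) is included at this height; After the difference (first − rest): starting from the r=5.5 cylinder, the 10.5×16.5 cube at (7.5, 11.5) misses the remaining region (no effect); the 14×4 cube at (5, 0.5) partially overlaps it — only the 0.49 mm² overlap (of its 56.00 mm²) is removed, clipping the outline — 1 connected region. The result has 1 disconnected region.

1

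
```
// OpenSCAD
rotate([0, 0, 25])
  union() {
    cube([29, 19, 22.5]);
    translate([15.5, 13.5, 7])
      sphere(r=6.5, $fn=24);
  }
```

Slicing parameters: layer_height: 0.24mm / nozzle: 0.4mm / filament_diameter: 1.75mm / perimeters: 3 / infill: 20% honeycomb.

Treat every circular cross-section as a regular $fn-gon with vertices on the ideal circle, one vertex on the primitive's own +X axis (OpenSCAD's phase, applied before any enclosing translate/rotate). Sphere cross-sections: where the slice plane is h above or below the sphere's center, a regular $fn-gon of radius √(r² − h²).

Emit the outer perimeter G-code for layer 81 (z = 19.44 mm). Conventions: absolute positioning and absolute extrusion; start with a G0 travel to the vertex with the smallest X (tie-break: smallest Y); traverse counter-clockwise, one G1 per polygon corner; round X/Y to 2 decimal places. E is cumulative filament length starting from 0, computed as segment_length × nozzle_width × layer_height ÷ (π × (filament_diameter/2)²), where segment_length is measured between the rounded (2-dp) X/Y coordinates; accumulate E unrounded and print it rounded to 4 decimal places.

G0 X-8.03 Y17.22 Z19.44
G1 X0.00 Y0.00 E0.7583
G1 X26.28 Y12.26 E1.9158
G1 X18.25 Y29.48 E2.6741
G1 X-8.03 Y17.22 E3.8315

At z = 19.44 mm: the cube is present — its section is the full 29×19 rectangle; the sphere at (15.5, 13.5) does not reach this height (|z−center|=12.440 > r=6.5); Taking the union: only the 29×19 cube is present, so the union is just that shape — 1 connected region; (whole slice rotated 25° about Z — lengths, areas and connectivity unchanged). The outline is a single polygon with 4 vertices. Extrusion per mm of travel: 0.4 × 0.24 / (π × 0.875²) = 0.039912. Accumulating E over each segment gives final E = 3.8315.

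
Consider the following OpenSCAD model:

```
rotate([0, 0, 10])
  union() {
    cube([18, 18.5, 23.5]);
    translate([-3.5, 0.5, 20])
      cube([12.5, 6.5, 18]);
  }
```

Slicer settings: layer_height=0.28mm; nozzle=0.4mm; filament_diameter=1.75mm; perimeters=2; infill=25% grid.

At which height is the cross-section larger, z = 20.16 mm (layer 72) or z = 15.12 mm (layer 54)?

layer 72 (z = 20.16 mm)

Layer 72 (z = 20.16): the cube (footprint 18×18.5) is included at this height (area 333.00 mm²); the cube at (-3.5, 0.5) (footprint 12.5×6.5) is included at this height (area 81.25 mm²); Merging all regions: the regions partially overlap — summed areas 414.25 mm² minus the doubly-counted overlap 58.50 mm² gives 355.75 mm² — area = 355.75 mm²; (whole slice rotated 10° about Z — lengths, areas and connectivity unchanged). So its area = 355.75 mm². Layer 54 (z = 15.12): the cube (footprint 18×18.5) is included at this height (area 333.00 mm²); the cube at (-3.5, 0.5) is absent (z outside [20, 38]); Combining (union): only the 18×18.5 cube is present, so the union is just that shape — area = 333.00 mm²; (rotated 10° about Z; rotation is an isometry so areas/perimeters/island counts are preserved). So its area = 333.00 mm². Layer 72 is larger (355.75 vs 333.00 mm²).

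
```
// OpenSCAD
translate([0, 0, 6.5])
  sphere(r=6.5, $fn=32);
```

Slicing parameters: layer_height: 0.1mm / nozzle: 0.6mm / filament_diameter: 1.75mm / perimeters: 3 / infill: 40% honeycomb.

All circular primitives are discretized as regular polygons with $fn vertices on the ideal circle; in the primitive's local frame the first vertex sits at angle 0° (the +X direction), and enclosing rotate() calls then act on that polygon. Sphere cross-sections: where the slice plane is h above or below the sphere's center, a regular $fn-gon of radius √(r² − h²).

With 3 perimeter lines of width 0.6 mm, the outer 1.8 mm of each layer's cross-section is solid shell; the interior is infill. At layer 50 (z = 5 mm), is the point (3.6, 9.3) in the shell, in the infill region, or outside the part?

outside

At z = 5 mm: the r=6.5 sphere contributes a regular 32-gon of circumradius √(6.5²−1.5²) = 6.325. Overall, the cross-section is a single solid region. The nearest boundary edge runs (3.51, 5.26)→(2.42, 5.84); distance from the point to it = 3.65 mm. The point is not inside any of the regions above, so it lies outside the cross-section (3.65 mm from the nearest boundary).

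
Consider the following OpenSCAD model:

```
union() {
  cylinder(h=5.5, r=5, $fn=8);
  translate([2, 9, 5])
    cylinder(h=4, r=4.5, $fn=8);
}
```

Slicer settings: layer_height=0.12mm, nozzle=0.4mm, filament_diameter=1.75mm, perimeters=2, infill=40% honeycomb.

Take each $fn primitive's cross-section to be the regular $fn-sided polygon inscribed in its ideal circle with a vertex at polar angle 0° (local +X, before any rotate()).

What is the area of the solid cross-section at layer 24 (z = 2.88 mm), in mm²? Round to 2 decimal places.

70.71 mm²

At z = 2.88 mm: the r=5 cylinder contributes a regular 8-gon of circumradius 5 (area = (8/2)·5.000²·sin(360°/8) = 70.71 mm²); the cylinder at (2, 9) does not reach this height (z outside [5, 9]); Combining (union): only the r=5 cylinder is present, so the union is just that shape — area = 70.71 mm². Overall, the cross-section is a single solid region. Net area = 70.71 mm².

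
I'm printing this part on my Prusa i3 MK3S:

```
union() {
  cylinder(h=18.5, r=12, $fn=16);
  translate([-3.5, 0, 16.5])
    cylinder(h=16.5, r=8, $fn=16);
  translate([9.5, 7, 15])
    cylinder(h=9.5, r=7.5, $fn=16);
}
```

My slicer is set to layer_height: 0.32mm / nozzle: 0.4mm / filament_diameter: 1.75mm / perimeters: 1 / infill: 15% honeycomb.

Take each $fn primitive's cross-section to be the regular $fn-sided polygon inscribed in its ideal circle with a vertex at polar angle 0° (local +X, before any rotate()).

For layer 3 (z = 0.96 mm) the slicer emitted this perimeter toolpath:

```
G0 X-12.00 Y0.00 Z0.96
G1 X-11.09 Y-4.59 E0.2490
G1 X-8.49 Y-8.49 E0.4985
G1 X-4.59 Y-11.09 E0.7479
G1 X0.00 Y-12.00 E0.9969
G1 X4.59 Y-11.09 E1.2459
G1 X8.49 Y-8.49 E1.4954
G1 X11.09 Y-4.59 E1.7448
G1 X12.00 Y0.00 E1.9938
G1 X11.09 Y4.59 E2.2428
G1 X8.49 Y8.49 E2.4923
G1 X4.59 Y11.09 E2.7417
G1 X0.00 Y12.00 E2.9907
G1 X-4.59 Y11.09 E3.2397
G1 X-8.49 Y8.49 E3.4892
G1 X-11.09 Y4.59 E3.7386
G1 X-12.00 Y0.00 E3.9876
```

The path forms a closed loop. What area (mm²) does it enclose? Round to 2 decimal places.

441.06 mm²

Apply the shoelace formula to the sequence of (X, Y) vertices; enclosed area = 441.06 mm².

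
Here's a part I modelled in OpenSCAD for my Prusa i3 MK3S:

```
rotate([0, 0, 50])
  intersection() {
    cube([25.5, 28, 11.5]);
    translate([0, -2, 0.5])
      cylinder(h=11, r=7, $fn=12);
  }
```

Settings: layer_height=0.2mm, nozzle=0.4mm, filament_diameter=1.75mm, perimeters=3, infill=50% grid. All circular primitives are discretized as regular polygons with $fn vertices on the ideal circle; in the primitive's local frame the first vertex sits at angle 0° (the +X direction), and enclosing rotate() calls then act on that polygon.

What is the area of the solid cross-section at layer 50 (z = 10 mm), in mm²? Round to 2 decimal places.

At z = 10 mm: the 25.5×28 cube contributes its full rectangle (area 714.00 mm²); the cylinder at (0, -2): section is a regular 12-gon, circumradius r=7 (area = (12/2)·7.000²·sin(360°/12) = 147.00 mm²); Taking the intersection: the r=7 cylinder at (0, -2) partially overlaps the 25.5×28 cube; clipping to the common part keeps 23.29 mm² — area = 23.29 mm²; (rotated 50° about Z; rotation is an isometry so areas/perimeters/island counts are preserved). Overall, the cross-section is a single solid region. Net area = 23.29 mm².

23.29 mm²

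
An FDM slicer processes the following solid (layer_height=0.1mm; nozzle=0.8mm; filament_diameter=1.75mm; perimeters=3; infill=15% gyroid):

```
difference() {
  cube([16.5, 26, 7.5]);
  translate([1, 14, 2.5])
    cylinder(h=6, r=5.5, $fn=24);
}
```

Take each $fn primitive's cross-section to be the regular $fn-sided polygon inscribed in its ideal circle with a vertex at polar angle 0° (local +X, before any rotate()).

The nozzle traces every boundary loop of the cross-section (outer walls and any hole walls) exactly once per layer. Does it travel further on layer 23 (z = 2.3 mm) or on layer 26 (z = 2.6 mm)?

layer 26 (z = 2.6 mm)

Layer 23 (z = 2.3): the cube (footprint 16.5×26) is included at this height (perimeter 85.00 mm); the cylinder at (1, 14) does not reach this height (z outside [2.5, 8.5]); After the difference (first − rest): none of the subtracted shapes is present at this height, so the 16.5×26 cube is unchanged — boundary = 85.00 mm. So its perimeter = 85.00 mm. Layer 26 (z = 2.6): the cube is present — its section is the full 16.5×26 rectangle (perimeter 85.00 mm); the r=5.5 cylinder at (1, 14) contributes a regular 24-gon of circumradius 5.5 (perimeter = 2·24·5.500·sin(180°/24) = 34.46 mm); After the difference (first − rest): starting from the 16.5×26 cube, the r=5.5 cylinder at (1, 14) partially overlaps it — only the 57.84 mm² overlap (of its 93.95 mm²) is removed, clipping the outline — boundary = 93.51 mm. So its perimeter = 93.51 mm. Layer 26 is larger (93.51 vs 85.00 mm).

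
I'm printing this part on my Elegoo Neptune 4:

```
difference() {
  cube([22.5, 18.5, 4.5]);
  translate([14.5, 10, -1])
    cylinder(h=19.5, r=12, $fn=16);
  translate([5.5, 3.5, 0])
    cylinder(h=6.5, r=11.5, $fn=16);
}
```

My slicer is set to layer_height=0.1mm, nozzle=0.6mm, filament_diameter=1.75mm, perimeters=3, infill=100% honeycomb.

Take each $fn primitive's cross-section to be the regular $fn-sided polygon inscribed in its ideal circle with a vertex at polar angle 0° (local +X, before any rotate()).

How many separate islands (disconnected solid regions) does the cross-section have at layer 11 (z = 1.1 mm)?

2

At z = 1.1 mm: the cube (footprint 22.5×18.5) is included at this height; the cylinder at (14.5, 10): section is a regular 16-gon, circumradius r=12; the r=11.5 cylinder at (5.5, 3.5) contributes a regular 16-gon of circumradius 11.5; After the difference (first − rest): starting from the 22.5×18.5 cube, the r=12 cylinder at (14.5, 10) partially overlaps it — only the 340.41 mm² overlap (of its 440.85 mm²) is removed, clipping the outline; the r=11.5 cylinder at (5.5, 3.5) partially overlaps it — only the 54.87 mm² overlap (of its 404.88 mm²) is removed, clipping the outline — 2 connected regions. Overall, the cross-section has 2 separate islands. Island count = 2.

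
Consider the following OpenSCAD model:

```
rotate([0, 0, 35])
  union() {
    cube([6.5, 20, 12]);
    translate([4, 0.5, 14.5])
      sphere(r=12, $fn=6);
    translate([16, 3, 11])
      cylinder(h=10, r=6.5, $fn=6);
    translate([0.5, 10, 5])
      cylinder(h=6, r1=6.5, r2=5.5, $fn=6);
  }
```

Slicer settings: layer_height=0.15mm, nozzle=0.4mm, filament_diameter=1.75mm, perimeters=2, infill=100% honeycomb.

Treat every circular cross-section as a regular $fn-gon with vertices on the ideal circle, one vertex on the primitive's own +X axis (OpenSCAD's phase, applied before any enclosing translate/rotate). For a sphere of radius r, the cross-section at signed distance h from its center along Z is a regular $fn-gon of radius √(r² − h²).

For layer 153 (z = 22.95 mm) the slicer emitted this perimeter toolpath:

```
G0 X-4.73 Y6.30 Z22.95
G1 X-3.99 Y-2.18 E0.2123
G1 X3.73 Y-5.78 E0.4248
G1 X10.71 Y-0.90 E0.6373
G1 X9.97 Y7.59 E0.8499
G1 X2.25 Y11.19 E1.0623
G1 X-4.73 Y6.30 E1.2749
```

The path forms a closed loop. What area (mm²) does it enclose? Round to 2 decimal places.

188.52 mm²

Apply the shoelace formula to the sequence of (X, Y) vertices; enclosed area = 188.52 mm².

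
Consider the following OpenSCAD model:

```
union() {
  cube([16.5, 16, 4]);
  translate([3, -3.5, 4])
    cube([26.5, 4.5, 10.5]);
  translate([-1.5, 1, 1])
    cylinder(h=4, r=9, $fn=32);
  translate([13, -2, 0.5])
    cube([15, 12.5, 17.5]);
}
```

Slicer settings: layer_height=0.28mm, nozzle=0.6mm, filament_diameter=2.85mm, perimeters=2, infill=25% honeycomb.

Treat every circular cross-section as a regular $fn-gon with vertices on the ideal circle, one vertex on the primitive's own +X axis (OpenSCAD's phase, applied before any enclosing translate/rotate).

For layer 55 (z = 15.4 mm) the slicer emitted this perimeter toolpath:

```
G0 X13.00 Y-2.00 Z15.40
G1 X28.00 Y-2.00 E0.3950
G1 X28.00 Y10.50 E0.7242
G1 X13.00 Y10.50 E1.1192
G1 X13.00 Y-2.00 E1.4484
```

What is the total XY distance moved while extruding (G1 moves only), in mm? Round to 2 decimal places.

55.00 mm

Sum the Euclidean lengths of each G1 segment: total = 55.00 mm.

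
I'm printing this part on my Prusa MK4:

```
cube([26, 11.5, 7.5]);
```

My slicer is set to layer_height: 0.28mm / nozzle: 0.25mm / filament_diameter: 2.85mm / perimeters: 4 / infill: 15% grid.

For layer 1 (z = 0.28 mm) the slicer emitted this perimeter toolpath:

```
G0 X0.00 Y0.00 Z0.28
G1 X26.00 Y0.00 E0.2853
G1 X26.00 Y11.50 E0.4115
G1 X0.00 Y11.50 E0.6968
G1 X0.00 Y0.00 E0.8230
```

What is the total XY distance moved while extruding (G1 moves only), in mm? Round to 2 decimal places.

75.00 mm

Sum the Euclidean lengths of each G1 segment: total = 75.00 mm.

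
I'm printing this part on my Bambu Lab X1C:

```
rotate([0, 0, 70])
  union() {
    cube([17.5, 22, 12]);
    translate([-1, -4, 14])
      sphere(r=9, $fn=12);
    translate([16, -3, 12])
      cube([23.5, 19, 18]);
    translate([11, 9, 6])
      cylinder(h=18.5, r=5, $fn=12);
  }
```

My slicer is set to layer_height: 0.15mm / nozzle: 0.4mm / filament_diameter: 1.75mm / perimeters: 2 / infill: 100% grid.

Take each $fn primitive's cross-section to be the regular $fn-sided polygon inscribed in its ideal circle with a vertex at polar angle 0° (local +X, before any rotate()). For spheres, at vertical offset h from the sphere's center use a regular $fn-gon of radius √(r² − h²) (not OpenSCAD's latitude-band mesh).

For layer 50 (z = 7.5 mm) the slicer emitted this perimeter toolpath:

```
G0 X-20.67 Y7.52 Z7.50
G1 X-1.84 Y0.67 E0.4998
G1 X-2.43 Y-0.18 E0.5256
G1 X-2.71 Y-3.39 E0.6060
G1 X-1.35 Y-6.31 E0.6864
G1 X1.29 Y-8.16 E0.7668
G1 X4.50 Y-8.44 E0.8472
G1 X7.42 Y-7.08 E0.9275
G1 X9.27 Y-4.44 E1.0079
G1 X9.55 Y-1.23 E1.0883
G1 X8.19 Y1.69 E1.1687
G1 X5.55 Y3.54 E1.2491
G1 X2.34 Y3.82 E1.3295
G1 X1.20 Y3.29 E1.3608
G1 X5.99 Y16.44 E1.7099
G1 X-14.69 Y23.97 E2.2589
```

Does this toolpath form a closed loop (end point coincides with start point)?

no

Start point (G0): (-20.67, 7.52). End point (last G1): the path does not return to the start — open.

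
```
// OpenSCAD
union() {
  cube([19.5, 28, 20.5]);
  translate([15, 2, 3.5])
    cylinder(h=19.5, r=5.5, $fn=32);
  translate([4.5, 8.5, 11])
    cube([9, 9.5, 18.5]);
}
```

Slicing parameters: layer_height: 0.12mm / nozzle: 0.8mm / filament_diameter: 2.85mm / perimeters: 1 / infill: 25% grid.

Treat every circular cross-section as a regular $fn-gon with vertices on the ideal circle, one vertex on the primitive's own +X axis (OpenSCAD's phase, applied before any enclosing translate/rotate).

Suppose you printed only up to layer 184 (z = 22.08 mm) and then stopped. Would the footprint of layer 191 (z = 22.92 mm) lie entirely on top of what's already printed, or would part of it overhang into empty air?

Compare the two slices. At z = 22.08: the cube is not intersected at this z (z outside [0, 20.5]); the cylinder at (15, 2): section is a regular 32-gon, circumradius r=5.5 (area = (32/2)·5.500²·sin(360°/32) = 94.42 mm²); the 9×9.5 cube at (4.5, 8.5) contributes its full rectangle (area 85.50 mm²); Merging all regions: the 2 present regions are separate (no shared area or edge), so areas and boundary lengths simply add and each stays a separate island — area = 179.92 mm². At z = 22.92: the cube is absent (z outside [0, 20.5]); the r=5.5 cylinder at (15, 2) gives a regular 32-gon of circumradius 5.5 (constant along its height) (area = (32/2)·5.500²·sin(360°/32) = 94.42 mm²); the cube at (4.5, 8.5) is present — its section is the full 9×9.5 rectangle (area 85.50 mm²); Taking the union: the 2 present regions are separate (no shared area or edge), so areas and boundary lengths simply add and each stays a separate island — area = 179.92 mm². Checking containment: the cross-section at z = 22.92 is a subset of the cross-section at z = 22.08.

entirely on top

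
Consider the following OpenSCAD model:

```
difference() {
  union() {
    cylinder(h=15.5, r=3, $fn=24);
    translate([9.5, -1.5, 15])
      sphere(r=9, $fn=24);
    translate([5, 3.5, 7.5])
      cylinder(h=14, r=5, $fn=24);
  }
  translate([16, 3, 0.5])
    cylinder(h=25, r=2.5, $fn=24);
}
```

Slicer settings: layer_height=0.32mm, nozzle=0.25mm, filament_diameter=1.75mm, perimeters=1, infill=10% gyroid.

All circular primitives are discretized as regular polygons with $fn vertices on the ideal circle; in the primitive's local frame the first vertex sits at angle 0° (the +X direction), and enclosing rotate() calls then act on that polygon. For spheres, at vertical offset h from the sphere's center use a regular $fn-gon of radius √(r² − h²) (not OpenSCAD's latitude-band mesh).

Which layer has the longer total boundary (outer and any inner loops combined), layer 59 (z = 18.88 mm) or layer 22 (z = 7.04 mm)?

Layer 59 (z = 18.88): the cylinder is not intersected at this z (z outside [0, 15.5]); the sphere at (9.5, -1.5): section is a regular 24-gon, circumradius = √(r²−h²) = √(9²−3.88²) = 8.121 (perimeter = 2·24·8.121·sin(180°/24) = 50.88 mm); the cylinder at (5, 3.5): section is a regular 24-gon, circumradius r=5 (perimeter = 2·24·5.000·sin(180°/24) = 31.33 mm); Combining (union): the regions partially overlap (shared area 46.81 mm²), so the edge portions inside another operand are dropped and the merged outline is re-measured after clipping — boundary = 56.56 mm; the cylinder at (16, 3): section is a regular 24-gon, circumradius r=2.5 (perimeter = 2·24·2.500·sin(180°/24) = 15.66 mm); After the difference (first − rest): starting from that combined region, the r=2.5 cylinder at (16, 3) partially overlaps it — only the 9.89 mm² overlap (of its 19.41 mm²) is removed, clipping the outline — boundary = 58.88 mm. So its perimeter = 58.88 mm. Layer 22 (z = 7.04): the r=3 cylinder contributes a regular 24-gon of circumradius 3 (perimeter = 2·24·3.000·sin(180°/24) = 18.80 mm); the sphere at (9.5, -1.5): section is a regular 24-gon, circumradius = √(r²−h²) = √(9²−7.96²) = 4.200 (perimeter = 2·24·4.200·sin(180°/24) = 26.31 mm); the cylinder at (5, 3.5) is absent (z outside [7.5, 21.5]); Merging all regions: the 2 present regions are separate (no shared area or edge), so areas and boundary lengths simply add and each stays a separate island — boundary = 45.11 mm; the r=2.5 cylinder at (16, 3) contributes a regular 24-gon of circumradius 2.5 (perimeter = 2·24·2.500·sin(180°/24) = 15.66 mm); Taking the first minus the rest: starting from that combined region, the r=2.5 cylinder at (16, 3) misses the remaining region (no effect) — boundary = 45.11 mm. So its perimeter = 45.11 mm. Layer 59 is larger (58.88 vs 45.11 mm).

layer 59 (z = 18.88 mm)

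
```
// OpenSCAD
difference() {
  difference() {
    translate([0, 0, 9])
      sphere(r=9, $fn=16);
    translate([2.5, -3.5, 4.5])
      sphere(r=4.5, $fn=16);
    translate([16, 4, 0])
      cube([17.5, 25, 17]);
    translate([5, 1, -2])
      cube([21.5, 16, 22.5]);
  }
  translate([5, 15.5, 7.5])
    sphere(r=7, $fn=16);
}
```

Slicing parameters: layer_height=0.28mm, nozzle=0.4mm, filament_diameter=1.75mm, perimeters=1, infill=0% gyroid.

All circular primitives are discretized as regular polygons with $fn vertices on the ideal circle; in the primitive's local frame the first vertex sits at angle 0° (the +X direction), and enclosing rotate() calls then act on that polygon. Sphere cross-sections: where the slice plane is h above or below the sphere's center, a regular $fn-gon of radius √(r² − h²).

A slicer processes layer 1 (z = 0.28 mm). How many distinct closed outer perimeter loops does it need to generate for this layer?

1

At z = 0.28 mm: the sphere: section is a regular 16-gon, circumradius = √(r²−h²) = √(9²−8.72²) = 2.227; the r=4.5 sphere at (2.5, -3.5) slices to a regular 16-gon of circumradius 1.563 (√(r²−h²) with h=4.22 from center); the cube at (16, 4) is present — its section is the full 17.5×25 rectangle; the 21.5×16 cube at (5, 1) contributes its full rectangle; After the difference (first − rest): starting from the r=9 sphere, the r=4.5 sphere at (2.5, -3.5) misses the remaining region (no effect); the 17.5×25 cube at (16, 4) misses the remaining region (no effect); the 21.5×16 cube at (5, 1) misses the remaining region (no effect) — 1 connected region; the sphere at (5, 15.5) is absent (|z−center|=7.220 > r=7); Taking the first minus the rest: none of the subtracted shapes is present at this height, so that combined region is unchanged — 1 connected region. The result has 1 disconnected region.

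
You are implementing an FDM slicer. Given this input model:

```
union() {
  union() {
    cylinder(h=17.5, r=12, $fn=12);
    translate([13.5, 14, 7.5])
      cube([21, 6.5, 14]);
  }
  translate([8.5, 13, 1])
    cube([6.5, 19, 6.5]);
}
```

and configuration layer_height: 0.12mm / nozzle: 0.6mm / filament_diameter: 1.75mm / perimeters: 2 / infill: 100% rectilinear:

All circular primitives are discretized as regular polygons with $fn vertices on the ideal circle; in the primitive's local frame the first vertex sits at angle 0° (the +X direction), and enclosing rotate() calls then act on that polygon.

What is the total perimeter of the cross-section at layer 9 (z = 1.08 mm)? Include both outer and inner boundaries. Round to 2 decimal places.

At z = 1.08 mm: the cylinder: section is a regular 12-gon, circumradius r=12 (perimeter = 2·12·12.000·sin(180°/12) = 74.54 mm); the cube at (13.5, 14) is not intersected at this z (z outside [7.5, 21.5]); Taking the union: only the r=12 cylinder is present, so the union is just that shape — boundary = 74.54 mm; the cube at (8.5, 13) is present — its section is the full 6.5×19 rectangle (perimeter 51.00 mm); Combining (union): the 2 present regions are separate (no shared area or edge), so areas and boundary lengths simply add and each stays a separate island — boundary = 125.54 mm. Overall, the cross-section has 2 separate islands. Total boundary length (outer) = 125.54 mm.

125.54 mm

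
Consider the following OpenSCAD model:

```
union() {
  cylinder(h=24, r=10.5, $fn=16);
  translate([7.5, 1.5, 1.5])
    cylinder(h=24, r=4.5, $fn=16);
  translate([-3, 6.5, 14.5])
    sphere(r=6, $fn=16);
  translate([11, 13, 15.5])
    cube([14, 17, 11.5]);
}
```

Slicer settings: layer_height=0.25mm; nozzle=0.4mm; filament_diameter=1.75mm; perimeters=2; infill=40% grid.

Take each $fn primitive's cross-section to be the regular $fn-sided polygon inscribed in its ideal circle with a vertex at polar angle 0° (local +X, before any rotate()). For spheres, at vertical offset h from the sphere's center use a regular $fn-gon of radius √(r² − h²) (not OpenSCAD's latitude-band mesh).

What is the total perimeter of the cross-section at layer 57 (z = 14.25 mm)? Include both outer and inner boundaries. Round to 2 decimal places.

70.97 mm

At z = 14.25 mm: the r=10.5 cylinder gives a regular 16-gon of circumradius 10.5 (constant along its height) (perimeter = 2·16·10.500·sin(180°/16) = 65.55 mm); the cylinder at (7.5, 1.5): section is a regular 16-gon, circumradius r=4.5 (perimeter = 2·16·4.500·sin(180°/16) = 28.09 mm); the sphere at (-3, 6.5): section is a regular 16-gon, circumradius = √(r²−h²) = √(6²−0.25²) = 5.995 (perimeter = 2·16·5.995·sin(180°/16) = 37.42 mm); the cube at (11, 13) is absent (z outside [15.5, 27]); Combining (union): the regions partially overlap (shared area 137.50 mm²), so the edge portions inside another operand are dropped and the merged outline is re-measured after clipping — boundary = 70.97 mm. Overall, the cross-section is a single solid region. Total boundary length (outer) = 70.97 mm.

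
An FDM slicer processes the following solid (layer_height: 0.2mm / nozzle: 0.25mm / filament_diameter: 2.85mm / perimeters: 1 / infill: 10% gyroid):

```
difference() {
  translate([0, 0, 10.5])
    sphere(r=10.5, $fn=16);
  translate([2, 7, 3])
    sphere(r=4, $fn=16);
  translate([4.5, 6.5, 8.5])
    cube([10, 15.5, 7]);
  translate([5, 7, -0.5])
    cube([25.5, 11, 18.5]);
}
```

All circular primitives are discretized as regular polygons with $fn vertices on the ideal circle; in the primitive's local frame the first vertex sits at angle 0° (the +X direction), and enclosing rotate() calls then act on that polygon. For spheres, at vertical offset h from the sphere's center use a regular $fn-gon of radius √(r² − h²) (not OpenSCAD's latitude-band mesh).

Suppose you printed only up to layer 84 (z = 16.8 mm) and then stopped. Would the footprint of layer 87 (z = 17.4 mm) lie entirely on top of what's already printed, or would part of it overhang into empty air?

entirely on top

Compare the two slices. At z = 16.8: the r=10.5 sphere slices to a regular 16-gon of circumradius 8.400 (√(r²−h²) with h=6.3 from center) (area = (16/2)·8.400²·sin(360°/16) = 216.02 mm²); the sphere at (2, 7) is absent (|z−center|=13.800 > r=4); the cube at (4.5, 6.5) is absent (z outside [8.5, 15.5]); the cube at (5, 7) (footprint 25.5×11) is included at this height (area 280.50 mm²); Subtracting the remaining from the first: starting from the r=10.5 sphere (216.02 mm²), the 25.5×11 cube at (5, 7) misses the remaining region (no effect) — area = 216.02 mm². At z = 17.4: the sphere: section is a regular 16-gon, circumradius = √(r²−h²) = √(10.5²−6.9²) = 7.915 (area = (16/2)·7.915²·sin(360°/16) = 191.77 mm²); the sphere at (2, 7) does not reach this height (|z−center|=14.400 > r=4); the cube at (4.5, 6.5) is not intersected at this z (z outside [8.5, 15.5]); the 25.5×11 cube at (5, 7) contributes its full rectangle (area 280.50 mm²); Subtracting the remaining from the first: starting from the r=10.5 sphere (191.77 mm²), the 25.5×11 cube at (5, 7) misses the remaining region (no effect) — area = 191.77 mm². Checking containment: the cross-section at z = 17.4 is a subset of the cross-section at z = 16.8.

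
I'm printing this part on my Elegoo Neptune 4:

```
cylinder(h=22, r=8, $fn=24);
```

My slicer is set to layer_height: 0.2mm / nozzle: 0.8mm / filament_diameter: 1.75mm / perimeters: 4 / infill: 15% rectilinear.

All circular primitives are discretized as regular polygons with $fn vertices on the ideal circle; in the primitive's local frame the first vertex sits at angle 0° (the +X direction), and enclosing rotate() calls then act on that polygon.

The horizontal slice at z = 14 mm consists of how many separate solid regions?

At z = 14 mm: the cylinder: section is a regular 24-gon, circumradius r=8. The result has 1 disconnected region.

1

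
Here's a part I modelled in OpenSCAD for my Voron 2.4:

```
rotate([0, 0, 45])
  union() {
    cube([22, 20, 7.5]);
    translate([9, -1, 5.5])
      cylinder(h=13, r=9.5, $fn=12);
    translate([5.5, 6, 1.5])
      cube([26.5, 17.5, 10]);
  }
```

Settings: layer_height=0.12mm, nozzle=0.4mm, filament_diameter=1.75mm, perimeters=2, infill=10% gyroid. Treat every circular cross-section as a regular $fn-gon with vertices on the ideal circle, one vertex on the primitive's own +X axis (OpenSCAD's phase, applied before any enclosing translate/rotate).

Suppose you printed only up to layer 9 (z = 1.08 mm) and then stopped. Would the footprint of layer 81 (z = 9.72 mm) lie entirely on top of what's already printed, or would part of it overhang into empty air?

part overhangs

Compare the two slices. At z = 1.08: the cube (footprint 22×20) is included at this height (area 440.00 mm²); the cylinder at (9, -1) is not intersected at this z (z outside [5.5, 18.5]); the cube at (5.5, 6) is not intersected at this z (z outside [1.5, 11.5]); Merging all regions: only the 22×20 cube is present, so the union is just that shape — area = 440.00 mm²; (rotated 45° about Z; rotation is an isometry so areas/perimeters/island counts are preserved). At z = 9.72: the cube is not intersected at this z (z outside [0, 7.5]); the cylinder at (9, -1): section is a regular 12-gon, circumradius r=9.5 (area = (12/2)·9.500²·sin(360°/12) = 270.75 mm²); the 26.5×17.5 cube at (5.5, 6) contributes its full rectangle (area 463.75 mm²); Taking the union: the regions partially overlap — summed areas 734.50 mm² minus the doubly-counted overlap 16.71 mm² gives 717.79 mm² — area = 717.79 mm²; (whole slice rotated 45° about Z — lengths, areas and connectivity unchanged). Checking containment: at z = 9.72 the cross-section extends beyond the z = 1.08 cross-section by about 386.96 mm².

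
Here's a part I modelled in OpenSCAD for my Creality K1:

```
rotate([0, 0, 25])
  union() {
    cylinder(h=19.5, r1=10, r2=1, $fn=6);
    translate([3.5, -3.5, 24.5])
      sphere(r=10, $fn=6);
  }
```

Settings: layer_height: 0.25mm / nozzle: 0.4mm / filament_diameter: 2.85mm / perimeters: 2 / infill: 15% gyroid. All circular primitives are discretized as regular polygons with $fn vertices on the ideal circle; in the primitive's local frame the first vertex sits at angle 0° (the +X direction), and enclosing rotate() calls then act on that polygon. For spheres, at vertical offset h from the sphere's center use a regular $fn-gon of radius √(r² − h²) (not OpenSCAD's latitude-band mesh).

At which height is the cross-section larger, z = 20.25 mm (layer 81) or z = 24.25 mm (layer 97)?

Layer 81 (z = 20.25): the cone is absent (z outside [0, 19.5]); the r=10 sphere at (3.5, -3.5) slices to a regular 6-gon of circumradius 9.052 (√(r²−h²) with h=4.25 from center) (area = (6/2)·9.052²·sin(360°/6) = 212.88 mm²); Merging all regions: only the r=10 sphere at (3.5, -3.5) is present, so the union is just that shape — area = 212.88 mm²; (whole slice rotated 25° about Z — lengths, areas and connectivity unchanged). So its area = 212.88 mm². Layer 97 (z = 24.25): the cone does not reach this height (z outside [0, 19.5]); the r=10 sphere at (3.5, -3.5) contributes a regular 6-gon of circumradius √(10²−0.25²) = 9.997 (area = (6/2)·9.997²·sin(360°/6) = 259.65 mm²); Taking the union: only the r=10 sphere at (3.5, -3.5) is present, so the union is just that shape — area = 259.65 mm²; (whole slice rotated 25° about Z — lengths, areas and connectivity unchanged). So its area = 259.65 mm². Layer 97 is larger (259.65 vs 212.88 mm²).

layer 97 (z = 24.25 mm)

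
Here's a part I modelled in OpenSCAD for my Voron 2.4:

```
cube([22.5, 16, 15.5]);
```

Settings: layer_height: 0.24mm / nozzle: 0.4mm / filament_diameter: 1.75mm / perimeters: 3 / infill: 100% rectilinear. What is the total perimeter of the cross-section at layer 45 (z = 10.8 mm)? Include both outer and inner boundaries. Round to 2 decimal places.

At z = 10.8 mm: the 22.5×16 cube contributes its full rectangle (perimeter 77.00 mm). Overall, the cross-section is a single solid region. Total boundary length (outer) = 77.00 mm.

77.00 mm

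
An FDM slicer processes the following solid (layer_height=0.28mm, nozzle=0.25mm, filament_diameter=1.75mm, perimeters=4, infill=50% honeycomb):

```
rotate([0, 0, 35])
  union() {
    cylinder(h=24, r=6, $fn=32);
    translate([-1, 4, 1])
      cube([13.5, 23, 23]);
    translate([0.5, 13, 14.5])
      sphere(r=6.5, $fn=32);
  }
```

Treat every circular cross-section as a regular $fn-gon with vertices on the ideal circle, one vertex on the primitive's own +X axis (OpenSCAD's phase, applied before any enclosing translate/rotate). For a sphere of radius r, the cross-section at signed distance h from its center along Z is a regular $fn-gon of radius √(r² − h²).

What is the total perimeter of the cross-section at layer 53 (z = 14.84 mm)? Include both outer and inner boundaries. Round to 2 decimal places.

102.01 mm

At z = 14.84 mm: the cylinder: section is a regular 32-gon, circumradius r=6 (perimeter = 2·32·6.000·sin(180°/32) = 37.64 mm); the 13.5×23 cube at (-1, 4) contributes its full rectangle (perimeter 73.00 mm); the r=6.5 sphere at (0.5, 13) slices to a regular 32-gon of circumradius 6.491 (√(r²−h²) with h=0.34 from center) (perimeter = 2·32·6.491·sin(180°/32) = 40.72 mm); Merging all regions: the regions partially overlap (shared area 93.05 mm²), so the edge portions inside another operand are dropped and the merged outline is re-measured after clipping — boundary = 102.01 mm; (rotated 35° about Z; rotation is an isometry so areas/perimeters/island counts are preserved). Overall, the cross-section is a single solid region. Total boundary length (outer) = 102.01 mm.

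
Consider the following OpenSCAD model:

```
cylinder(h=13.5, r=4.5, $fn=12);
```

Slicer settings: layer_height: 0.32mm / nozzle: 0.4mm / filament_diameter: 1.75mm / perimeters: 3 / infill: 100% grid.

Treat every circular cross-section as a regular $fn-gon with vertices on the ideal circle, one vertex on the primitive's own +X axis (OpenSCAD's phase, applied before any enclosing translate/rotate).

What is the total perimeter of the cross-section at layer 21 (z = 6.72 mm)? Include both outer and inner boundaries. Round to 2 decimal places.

At z = 6.72 mm: the cylinder: section is a regular 12-gon, circumradius r=4.5 (perimeter = 2·12·4.500·sin(180°/12) = 27.95 mm). Overall, the cross-section is a single solid region. Total boundary length (outer) = 27.95 mm.

27.95 mm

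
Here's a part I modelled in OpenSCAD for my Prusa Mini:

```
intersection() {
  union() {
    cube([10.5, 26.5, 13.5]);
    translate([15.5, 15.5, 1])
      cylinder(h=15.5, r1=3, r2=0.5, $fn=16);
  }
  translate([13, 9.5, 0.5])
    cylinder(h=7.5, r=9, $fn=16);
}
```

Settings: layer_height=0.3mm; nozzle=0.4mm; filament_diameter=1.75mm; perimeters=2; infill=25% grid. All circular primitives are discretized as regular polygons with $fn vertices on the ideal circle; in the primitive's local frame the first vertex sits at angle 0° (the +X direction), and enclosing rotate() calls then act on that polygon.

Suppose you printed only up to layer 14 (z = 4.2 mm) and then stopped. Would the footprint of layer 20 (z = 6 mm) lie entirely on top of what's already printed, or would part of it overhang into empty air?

entirely on top

Compare the two slices. At z = 4.2: the cube is present — its section is the full 10.5×26.5 rectangle (area 278.25 mm²); the cone at (15.5, 15.5): at t=0.206 of its height the radius interpolates to r₁+(r₂−r₁)t = 2.484, giving a regular 16-gon of that circumradius (area = (16/2)·2.484²·sin(360°/16) = 18.89 mm²); Combining (union): the 2 present regions are separate (no shared area or edge), so areas and boundary lengths simply add and each stays a separate island — area = 297.14 mm²; the cylinder at (13, 9.5): section is a regular 16-gon, circumradius r=9 (area = (16/2)·9.000²·sin(360°/16) = 247.98 mm²); Taking the intersection: the r=9 cylinder at (13, 9.5) partially overlaps that combined region; clipping to the common part keeps 99.12 mm² — area = 99.12 mm². At z = 6: the cube (footprint 10.5×26.5) is included at this height (area 278.25 mm²); the cone at (15.5, 15.5) contributes a regular 16-gon of circumradius 2.194 (interpolated between r1=3 and r2=0.5 at t=0.323) (area = (16/2)·2.194²·sin(360°/16) = 14.73 mm²); Combining (union): the 2 present regions are separate (no shared area or edge), so areas and boundary lengths simply add and each stays a separate island — area = 292.98 mm²; the r=9 cylinder at (13, 9.5) gives a regular 16-gon of circumradius 9 (constant along its height) (area = (16/2)·9.000²·sin(360°/16) = 247.98 mm²); Taking the intersection: the r=9 cylinder at (13, 9.5) partially overlaps that combined region; clipping to the common part keeps 94.96 mm² — area = 94.96 mm². Checking containment: the cross-section at z = 6 is a subset of the cross-section at z = 4.2.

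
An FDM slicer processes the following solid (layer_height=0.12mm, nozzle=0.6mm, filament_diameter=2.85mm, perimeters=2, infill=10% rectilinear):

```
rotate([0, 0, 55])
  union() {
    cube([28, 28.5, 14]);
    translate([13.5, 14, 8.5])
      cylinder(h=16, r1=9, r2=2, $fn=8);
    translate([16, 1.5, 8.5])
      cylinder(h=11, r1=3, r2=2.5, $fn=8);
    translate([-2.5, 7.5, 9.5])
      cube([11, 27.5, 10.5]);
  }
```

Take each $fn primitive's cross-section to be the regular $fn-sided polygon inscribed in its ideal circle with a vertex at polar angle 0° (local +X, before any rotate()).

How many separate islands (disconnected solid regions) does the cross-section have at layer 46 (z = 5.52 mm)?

1

At z = 5.52 mm: the cube is present — its section is the full 28×28.5 rectangle; the cone at (13.5, 14) is not intersected at this z (z outside [8.5, 24.5]); the cone at (16, 1.5) does not reach this height (z outside [8.5, 19.5]); the cube at (-2.5, 7.5) is not intersected at this z (z outside [9.5, 20]); Merging all regions: only the 28×28.5 cube is present, so the union is just that shape — 1 connected region; (rotated 55° about Z; rotation is an isometry so areas/perimeters/island counts are preserved). Overall, the cross-section is a single solid region. Island count = 1.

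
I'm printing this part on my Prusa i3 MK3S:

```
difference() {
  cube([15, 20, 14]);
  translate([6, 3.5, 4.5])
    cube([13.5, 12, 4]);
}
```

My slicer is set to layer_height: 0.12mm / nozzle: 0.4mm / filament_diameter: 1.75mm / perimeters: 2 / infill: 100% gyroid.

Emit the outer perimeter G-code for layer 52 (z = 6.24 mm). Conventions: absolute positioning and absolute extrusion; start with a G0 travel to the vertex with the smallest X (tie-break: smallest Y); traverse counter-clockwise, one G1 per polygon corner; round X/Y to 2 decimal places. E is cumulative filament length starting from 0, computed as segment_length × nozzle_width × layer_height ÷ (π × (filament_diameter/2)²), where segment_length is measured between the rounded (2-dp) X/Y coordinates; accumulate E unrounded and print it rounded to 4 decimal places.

G0 X0.00 Y0.00 Z6.24
G1 X15.00 Y0.00 E0.2993
G1 X15.00 Y3.50 E0.3692
G1 X6.00 Y3.50 E0.5488
G1 X6.00 Y15.50 E0.7883
G1 X15.00 Y15.50 E0.9679
G1 X15.00 Y20.00 E1.0577
G1 X0.00 Y20.00 E1.3570
G1 X0.00 Y0.00 E1.7561

At z = 6.24 mm: the cube (footprint 15×20) is included at this height; the 13.5×12 cube at (6, 3.5) contributes its full rectangle; Taking the first minus the rest: starting from the 15×20 cube, the 13.5×12 cube at (6, 3.5) partially overlaps it — only the 108.00 mm² overlap (of its 162.00 mm²) is removed, clipping the outline — 1 connected region. The outline is a single polygon with 8 vertices. Extrusion per mm of travel: 0.4 × 0.12 / (π × 0.875²) = 0.019956. Accumulating E over each segment gives final E = 1.7561.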